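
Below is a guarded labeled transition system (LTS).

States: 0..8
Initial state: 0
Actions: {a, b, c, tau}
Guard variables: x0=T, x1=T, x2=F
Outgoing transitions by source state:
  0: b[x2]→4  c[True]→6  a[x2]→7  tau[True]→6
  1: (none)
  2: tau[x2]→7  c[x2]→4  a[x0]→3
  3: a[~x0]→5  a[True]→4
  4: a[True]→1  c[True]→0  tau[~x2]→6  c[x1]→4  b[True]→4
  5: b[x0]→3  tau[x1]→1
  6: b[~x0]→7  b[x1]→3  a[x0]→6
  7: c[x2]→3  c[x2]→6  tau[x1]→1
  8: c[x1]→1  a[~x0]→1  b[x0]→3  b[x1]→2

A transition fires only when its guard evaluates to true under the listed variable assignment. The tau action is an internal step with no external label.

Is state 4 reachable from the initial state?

17 transition(s) survive guard evaluation.
depth 0: {0}
depth 1: {6}  now seen {0,6}
depth 2: {3}  now seen {0,3,6}
depth 3: {4}  now seen {0,3,4,6}
depth 4: {1}  now seen {0,1,3,4,6}
R = {0,1,3,4,6}
witness 4: c·b·a

Answer: REACHABLE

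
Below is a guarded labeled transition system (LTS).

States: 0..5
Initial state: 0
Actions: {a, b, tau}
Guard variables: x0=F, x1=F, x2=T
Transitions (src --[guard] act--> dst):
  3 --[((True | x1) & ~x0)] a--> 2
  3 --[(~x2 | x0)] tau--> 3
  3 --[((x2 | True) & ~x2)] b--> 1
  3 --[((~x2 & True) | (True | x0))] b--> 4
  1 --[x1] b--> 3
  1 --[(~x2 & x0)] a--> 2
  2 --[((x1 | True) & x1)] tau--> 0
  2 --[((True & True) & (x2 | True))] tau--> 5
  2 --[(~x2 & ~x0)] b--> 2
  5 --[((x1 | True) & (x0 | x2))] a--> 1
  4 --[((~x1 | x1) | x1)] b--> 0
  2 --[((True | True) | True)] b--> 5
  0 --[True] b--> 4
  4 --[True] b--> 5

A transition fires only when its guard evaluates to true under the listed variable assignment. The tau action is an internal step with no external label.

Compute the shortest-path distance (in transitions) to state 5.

Layered search for 5:
  L0 = {0}
  L1 = {4}
  L2 = {5}
depth(5)=2, e.g. b·b

Answer: 2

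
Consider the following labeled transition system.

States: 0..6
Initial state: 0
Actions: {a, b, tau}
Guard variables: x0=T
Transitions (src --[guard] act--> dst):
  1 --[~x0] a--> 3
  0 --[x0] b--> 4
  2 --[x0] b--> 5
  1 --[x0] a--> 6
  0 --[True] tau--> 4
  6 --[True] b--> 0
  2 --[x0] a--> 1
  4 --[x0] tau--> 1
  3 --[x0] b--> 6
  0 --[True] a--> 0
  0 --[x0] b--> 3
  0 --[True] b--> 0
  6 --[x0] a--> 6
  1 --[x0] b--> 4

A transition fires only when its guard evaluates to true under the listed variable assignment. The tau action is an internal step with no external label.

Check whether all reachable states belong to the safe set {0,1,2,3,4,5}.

Safe = {0,1,2,3,4,5}
Reachable = {0,1,3,4,6}
  0: ok
  1: ok
  3: ok
  4: ok
  6: outside
counterexample path to 6: b·b

Answer: INVARIANT VIOLATED at state 6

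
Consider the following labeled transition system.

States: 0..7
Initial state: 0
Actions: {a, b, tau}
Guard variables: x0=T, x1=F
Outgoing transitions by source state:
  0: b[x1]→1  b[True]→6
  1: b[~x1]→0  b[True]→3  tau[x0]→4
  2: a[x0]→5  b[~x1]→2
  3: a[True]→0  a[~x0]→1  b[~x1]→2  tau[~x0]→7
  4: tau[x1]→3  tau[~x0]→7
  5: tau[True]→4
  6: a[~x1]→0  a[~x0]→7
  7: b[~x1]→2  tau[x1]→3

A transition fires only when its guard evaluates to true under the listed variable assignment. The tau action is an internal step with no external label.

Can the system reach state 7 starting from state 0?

11 transition(s) survive guard evaluation.
L0 = {0}
L1 = {6}  total {0,6}
Reach set: {0,6}

Answer: UNREACHABLE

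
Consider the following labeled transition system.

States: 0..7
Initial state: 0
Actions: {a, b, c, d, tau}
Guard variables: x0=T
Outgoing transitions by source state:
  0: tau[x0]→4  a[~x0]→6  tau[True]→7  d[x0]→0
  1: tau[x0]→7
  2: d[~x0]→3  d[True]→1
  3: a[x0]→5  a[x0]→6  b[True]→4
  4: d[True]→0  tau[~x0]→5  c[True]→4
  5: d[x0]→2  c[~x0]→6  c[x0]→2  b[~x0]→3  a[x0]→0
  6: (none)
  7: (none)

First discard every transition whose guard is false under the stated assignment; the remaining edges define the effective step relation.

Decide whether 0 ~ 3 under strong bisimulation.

Compute ~ classes (split until stable):
  π0 = {{0,1,2,3,4,5,6,7}}
  π1 = {{0},{1},{2},{3},{4},{5},{6,7}}
Fixed point at round 2; 7 class(es).
0∈{0}, 3∈{3}

Answer: NOT BISIMILAR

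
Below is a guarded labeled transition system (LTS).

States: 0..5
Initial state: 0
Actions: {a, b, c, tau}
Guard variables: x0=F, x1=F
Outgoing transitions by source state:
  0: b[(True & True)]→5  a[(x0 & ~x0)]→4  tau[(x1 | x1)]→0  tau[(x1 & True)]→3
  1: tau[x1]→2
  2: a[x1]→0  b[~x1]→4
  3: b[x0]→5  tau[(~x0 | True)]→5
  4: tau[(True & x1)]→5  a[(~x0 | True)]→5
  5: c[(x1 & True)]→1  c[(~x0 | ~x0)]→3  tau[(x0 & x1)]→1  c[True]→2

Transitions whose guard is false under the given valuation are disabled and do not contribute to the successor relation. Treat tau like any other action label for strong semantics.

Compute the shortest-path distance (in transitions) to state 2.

Answer: 2

Analysis:
Breadth-first toward 2:
  depth 0: {0}
  depth 1: {5}
  depth 2: {2,3}
depth(2)=2, e.g. b·c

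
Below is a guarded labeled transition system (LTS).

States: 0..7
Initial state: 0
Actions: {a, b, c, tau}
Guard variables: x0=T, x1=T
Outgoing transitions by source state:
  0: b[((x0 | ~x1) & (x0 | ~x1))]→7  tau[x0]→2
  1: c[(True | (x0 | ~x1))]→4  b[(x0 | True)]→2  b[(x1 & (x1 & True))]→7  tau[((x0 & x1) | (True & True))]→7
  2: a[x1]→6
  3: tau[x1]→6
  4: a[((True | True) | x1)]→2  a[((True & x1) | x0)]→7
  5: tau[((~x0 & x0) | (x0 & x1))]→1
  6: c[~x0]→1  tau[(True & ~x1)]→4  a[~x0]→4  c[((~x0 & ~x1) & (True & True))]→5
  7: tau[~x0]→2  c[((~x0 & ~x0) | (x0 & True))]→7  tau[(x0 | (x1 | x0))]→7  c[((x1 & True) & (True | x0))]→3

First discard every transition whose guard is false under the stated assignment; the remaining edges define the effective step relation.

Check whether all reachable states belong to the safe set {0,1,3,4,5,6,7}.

Answer: INVARIANT VIOLATED at state 2

Analysis:
Safe = {0,1,3,4,5,6,7}
Reach set: {0,2,3,6,7}
  0: ✓
  2: ✗ unsafe
  3: ✓
  6: ✓
  7: ✓
reach 2 via tau — violates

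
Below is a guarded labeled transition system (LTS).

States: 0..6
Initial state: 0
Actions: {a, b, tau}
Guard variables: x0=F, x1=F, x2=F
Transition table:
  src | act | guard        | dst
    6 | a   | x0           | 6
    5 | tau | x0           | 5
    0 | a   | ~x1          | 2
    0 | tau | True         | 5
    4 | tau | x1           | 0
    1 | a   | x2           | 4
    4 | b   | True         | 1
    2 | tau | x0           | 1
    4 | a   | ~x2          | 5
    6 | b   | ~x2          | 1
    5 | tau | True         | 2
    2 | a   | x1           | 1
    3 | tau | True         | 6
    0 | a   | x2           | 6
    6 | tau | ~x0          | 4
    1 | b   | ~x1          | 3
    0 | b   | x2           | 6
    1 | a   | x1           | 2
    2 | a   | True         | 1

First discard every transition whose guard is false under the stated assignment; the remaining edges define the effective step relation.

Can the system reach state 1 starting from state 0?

Guard filter leaves 10 enabled edge(s).
L0 = {0}
L1 = {2,5}  total {0,2,5}
L2 = {1}  total {0,1,2,5}
L3 = {3}  total {0,1,2,3,5}
L4 = {6}  total {0,1,2,3,5,6}
L5 = {4}  total {0,1,2,3,4,5,6}
Reach set: {0,1,2,3,4,5,6}
trace reaching 1: a·a

Answer: REACHABLE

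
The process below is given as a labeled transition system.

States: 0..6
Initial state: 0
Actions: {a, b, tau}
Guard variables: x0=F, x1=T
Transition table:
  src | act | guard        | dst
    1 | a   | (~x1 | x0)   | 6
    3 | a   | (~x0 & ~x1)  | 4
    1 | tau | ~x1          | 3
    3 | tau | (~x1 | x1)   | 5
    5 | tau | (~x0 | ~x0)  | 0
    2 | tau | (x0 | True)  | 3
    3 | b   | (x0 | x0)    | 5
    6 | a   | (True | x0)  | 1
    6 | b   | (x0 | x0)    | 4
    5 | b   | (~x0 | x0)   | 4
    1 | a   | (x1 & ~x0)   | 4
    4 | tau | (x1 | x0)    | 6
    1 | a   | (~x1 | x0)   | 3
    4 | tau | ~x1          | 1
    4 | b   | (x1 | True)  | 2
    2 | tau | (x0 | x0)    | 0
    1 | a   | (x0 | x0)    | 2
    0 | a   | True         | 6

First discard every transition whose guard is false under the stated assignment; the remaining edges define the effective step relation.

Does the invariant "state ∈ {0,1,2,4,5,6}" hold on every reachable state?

Answer: INVARIANT VIOLATED at state 3

Trace:
Allowed set {0,1,2,4,5,6}
Reachable = {0,1,2,3,4,5,6}
  0: ok
  1: ok
  2: ok
  3: outside
  4: ok
  5: ok
  6: ok
counterexample path to 3: a·a·a·b·tau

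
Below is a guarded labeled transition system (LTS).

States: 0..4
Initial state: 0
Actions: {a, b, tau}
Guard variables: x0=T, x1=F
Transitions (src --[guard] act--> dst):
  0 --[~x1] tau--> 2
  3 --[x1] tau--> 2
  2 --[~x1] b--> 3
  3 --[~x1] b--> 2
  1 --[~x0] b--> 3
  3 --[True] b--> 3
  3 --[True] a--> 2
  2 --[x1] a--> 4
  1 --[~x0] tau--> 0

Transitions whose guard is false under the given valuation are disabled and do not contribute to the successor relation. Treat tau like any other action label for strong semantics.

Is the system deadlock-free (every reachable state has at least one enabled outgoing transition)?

R = {0,2,3}
  0: tau→2  [1 exit(s)]
  2: b→3  [1 exit(s)]
  3: a→2  b→2  b→3  [3 exit(s)]

Answer: DEADLOCK-FREE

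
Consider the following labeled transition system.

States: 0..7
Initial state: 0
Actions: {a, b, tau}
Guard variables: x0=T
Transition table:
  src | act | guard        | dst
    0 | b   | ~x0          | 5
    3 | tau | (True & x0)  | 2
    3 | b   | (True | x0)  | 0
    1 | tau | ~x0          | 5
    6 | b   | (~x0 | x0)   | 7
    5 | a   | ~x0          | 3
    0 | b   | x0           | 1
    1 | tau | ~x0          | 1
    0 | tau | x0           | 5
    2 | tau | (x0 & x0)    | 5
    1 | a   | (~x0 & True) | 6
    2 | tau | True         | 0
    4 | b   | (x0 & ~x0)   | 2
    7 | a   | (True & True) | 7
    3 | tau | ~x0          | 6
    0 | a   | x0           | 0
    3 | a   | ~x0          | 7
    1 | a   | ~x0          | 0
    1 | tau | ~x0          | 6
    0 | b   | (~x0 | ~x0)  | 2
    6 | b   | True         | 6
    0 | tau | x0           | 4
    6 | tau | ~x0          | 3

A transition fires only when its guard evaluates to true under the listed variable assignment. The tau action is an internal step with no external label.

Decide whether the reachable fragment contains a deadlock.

Reachable = {0,1,4,5}
  0: a→0  b→1  tau→4  tau→5  [deg 4]
  1: ∅  [no exit]
  4: ∅  [no exit]
  5: ∅  [no exit]
Path to 1: b

Answer: DEADLOCK at state 1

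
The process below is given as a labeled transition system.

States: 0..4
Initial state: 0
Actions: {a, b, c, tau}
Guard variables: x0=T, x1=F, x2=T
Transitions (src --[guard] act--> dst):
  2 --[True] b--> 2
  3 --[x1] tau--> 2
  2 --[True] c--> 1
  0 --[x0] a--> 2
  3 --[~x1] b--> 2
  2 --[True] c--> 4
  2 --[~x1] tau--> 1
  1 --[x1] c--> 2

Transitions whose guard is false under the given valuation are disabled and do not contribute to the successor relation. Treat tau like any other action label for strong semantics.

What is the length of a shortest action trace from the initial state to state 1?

Answer: 2

Analysis:
Layered search for 1:
  depth 0: {0}
  depth 1: {2}
  depth 2: {1,4}
1 enters at depth 2; path a·c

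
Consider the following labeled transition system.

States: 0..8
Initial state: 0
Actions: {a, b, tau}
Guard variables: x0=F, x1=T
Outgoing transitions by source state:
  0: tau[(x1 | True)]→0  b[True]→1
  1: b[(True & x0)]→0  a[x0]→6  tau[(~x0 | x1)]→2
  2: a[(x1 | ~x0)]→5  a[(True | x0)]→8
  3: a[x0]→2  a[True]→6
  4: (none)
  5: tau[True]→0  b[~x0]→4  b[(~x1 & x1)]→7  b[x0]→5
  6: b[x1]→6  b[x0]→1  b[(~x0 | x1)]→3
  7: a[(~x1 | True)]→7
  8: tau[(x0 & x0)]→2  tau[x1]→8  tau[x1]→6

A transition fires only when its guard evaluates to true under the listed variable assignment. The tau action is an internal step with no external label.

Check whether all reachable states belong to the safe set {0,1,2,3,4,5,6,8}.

Answer: INVARIANT HOLDS

Trace:
Allowed set {0,1,2,3,4,5,6,8}
R = {0,1,2,3,4,5,6,8}
  0: ok
  1: ok
  2: ok
  3: ok
  4: ok
  5: ok
  6: ok
  8: ok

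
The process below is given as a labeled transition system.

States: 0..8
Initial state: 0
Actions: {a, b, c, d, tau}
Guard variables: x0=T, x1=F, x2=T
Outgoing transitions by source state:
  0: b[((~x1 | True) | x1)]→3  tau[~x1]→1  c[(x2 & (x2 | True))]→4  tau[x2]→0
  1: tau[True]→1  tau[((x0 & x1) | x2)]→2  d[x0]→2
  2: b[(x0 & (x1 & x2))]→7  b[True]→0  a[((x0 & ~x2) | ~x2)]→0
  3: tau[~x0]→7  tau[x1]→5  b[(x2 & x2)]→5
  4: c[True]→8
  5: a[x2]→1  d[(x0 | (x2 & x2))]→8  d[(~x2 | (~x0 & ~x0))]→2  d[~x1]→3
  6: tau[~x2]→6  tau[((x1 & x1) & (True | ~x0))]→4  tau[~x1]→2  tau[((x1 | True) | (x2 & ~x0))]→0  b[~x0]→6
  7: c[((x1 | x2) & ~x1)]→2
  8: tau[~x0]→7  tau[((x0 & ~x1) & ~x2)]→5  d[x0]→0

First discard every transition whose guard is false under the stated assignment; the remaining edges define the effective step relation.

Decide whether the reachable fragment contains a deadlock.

Answer: DEADLOCK-FREE

Working:
R = {0,1,2,3,4,5,8}
  0: b→3  c→4  tau→0  tau→1  [deg 4]
  1: d→2  tau→1  tau→2  [deg 3]
  2: b→0  [deg 1]
  3: b→5  [deg 1]
  4: c→8  [deg 1]
  5: a→1  d→3  d→8  [deg 3]
  8: d→0  [deg 1]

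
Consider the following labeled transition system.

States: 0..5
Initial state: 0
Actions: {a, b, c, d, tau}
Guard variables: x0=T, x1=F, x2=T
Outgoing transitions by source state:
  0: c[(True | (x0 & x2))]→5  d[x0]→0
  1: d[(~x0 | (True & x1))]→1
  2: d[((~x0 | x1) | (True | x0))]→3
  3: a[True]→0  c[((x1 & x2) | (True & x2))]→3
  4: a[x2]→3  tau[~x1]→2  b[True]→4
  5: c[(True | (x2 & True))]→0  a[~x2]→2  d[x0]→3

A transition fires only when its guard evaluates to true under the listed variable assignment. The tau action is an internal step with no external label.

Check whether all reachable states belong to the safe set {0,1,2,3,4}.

Answer: INVARIANT VIOLATED at state 5

Analysis:
Inv-set: {0,1,2,3,4}
Reach set: {0,3,5}
  0: safe
  3: safe
  5: outside
reach 5 via c — violates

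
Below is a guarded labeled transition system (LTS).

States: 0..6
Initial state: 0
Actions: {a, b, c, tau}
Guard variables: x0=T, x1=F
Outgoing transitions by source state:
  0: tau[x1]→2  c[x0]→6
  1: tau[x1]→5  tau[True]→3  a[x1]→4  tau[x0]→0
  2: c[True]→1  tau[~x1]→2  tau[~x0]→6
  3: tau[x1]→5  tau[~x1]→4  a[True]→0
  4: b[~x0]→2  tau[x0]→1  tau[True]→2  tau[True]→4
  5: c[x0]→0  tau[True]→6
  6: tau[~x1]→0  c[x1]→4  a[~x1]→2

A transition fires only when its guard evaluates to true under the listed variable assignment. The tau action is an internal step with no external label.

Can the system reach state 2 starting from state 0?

Answer: REACHABLE

Analysis:
14 transition(s) survive guard evaluation.
L0 = {0}
L1 = {6}  now seen {0,6}
L2 = {2}  now seen {0,2,6}
L3 = {1}  now seen {0,1,2,6}
L4 = {3}  now seen {0,1,2,3,6}
L5 = {4}  now seen {0,1,2,3,4,6}
Reachable = {0,1,2,3,4,6}
Path to 2: c·a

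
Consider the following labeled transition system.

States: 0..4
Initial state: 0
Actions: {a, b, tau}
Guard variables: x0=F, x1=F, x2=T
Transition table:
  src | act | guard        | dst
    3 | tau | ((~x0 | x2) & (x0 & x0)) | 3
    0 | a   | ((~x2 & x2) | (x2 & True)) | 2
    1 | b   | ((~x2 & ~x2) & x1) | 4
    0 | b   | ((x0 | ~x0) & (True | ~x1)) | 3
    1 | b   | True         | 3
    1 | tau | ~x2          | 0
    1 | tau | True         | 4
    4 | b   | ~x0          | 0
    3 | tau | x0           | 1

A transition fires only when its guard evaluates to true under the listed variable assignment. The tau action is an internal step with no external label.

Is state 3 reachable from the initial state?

Answer: REACHABLE

Trace:
5 transition(s) survive guard evaluation.
depth 0: {0}
depth 1: {2,3}  total {0,2,3}
Reach set: {0,2,3}
trace reaching 3: b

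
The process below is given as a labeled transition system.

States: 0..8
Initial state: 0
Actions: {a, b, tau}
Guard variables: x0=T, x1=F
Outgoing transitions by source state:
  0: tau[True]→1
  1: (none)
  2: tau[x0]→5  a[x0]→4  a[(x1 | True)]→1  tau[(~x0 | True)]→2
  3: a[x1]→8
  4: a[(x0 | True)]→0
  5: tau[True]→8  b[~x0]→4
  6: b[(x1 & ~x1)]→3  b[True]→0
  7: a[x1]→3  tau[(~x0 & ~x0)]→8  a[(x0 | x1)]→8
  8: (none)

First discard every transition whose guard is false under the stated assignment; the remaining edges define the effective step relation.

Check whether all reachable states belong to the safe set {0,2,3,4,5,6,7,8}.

Answer: INVARIANT VIOLATED at state 1

Working:
Inv-set: {0,2,3,4,5,6,7,8}
Reach set: {0,1}
  0: safe
  1: VIOLATES
counterexample path to 1: tau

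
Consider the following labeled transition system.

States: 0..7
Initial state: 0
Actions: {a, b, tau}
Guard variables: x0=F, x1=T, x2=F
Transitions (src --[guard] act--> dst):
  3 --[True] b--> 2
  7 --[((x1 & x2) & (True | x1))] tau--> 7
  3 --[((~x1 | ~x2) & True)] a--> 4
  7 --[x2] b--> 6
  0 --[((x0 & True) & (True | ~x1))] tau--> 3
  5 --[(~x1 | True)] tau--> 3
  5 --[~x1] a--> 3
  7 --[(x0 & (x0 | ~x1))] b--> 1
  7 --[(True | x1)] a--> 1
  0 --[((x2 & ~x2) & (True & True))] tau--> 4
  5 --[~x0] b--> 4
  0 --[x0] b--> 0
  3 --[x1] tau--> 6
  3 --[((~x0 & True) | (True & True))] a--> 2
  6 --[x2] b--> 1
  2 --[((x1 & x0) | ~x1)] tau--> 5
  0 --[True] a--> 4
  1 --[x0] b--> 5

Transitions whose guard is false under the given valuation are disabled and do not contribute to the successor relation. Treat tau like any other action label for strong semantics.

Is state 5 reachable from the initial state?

Answer: UNREACHABLE

Trace:
8 transition(s) survive guard evaluation.
L0 = {0}
L1 = {4}  cumulative {0,4}
Reachable = {0,4}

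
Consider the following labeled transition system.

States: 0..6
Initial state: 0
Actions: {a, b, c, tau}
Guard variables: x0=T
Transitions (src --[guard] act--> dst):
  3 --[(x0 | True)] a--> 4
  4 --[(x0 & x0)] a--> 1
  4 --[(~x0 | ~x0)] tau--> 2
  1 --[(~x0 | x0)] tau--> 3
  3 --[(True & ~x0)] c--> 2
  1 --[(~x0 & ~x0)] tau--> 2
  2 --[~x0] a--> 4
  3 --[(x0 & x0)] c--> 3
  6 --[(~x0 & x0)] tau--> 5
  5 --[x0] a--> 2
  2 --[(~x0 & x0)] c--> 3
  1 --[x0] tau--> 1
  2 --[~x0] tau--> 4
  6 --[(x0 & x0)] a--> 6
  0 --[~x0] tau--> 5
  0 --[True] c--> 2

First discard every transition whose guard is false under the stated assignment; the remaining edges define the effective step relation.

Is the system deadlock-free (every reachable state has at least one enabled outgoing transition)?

Answer: DEADLOCK at state 2

Analysis:
Reach set: {0,2}
  0: c→2  [1 exit(s)]
  2: ∅  [no exit]
witness 2: c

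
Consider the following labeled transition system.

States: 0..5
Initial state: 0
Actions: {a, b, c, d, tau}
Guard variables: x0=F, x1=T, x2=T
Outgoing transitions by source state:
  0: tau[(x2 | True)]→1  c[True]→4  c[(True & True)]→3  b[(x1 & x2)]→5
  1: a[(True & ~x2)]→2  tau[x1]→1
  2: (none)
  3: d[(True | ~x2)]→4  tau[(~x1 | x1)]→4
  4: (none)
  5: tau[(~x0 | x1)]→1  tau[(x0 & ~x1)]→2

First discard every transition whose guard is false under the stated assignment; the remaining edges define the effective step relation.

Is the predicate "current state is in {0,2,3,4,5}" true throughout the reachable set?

Answer: INVARIANT VIOLATED at state 1

Trace:
Safe = {0,2,3,4,5}
R = {0,1,3,4,5}
  0: safe
  1: outside
  3: safe
  4: safe
  5: safe
reach 1 via tau — violates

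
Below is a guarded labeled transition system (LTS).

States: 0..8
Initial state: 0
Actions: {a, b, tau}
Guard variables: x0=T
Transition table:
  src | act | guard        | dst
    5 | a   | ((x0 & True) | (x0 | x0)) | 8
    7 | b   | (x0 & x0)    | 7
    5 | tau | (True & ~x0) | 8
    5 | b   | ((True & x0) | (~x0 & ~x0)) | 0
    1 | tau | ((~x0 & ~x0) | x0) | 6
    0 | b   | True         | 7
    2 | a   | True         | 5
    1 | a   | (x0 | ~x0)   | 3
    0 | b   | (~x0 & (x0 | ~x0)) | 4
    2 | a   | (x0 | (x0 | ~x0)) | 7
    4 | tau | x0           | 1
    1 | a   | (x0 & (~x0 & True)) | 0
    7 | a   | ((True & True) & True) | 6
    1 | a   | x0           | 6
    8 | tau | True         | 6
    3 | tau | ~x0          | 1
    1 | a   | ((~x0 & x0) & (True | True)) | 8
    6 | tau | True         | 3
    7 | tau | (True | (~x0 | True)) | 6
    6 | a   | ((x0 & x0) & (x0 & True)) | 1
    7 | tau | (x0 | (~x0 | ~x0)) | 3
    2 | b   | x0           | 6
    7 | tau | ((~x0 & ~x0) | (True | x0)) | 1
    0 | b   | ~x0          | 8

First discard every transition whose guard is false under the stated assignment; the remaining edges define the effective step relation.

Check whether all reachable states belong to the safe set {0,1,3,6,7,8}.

Answer: INVARIANT HOLDS

Working:
Inv-set: {0,1,3,6,7,8}
Reach set: {0,1,3,6,7}
  0: safe
  1: safe
  3: safe
  6: safe
  7: safe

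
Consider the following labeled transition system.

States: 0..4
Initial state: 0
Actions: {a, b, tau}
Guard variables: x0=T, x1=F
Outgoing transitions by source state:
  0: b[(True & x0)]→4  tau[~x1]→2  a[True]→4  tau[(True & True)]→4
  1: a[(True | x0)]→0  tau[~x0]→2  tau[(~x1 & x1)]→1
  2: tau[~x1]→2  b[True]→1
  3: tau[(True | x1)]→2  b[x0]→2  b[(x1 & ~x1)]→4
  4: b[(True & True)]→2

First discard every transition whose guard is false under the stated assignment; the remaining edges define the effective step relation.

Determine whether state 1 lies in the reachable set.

Answer: REACHABLE

Trace:
After dropping false guards: 10 live edges.
L0 = {0}
L1 = {2,4}  total {0,2,4}
L2 = {1}  total {0,1,2,4}
Reach set: {0,1,2,4}
witness 1: tau·b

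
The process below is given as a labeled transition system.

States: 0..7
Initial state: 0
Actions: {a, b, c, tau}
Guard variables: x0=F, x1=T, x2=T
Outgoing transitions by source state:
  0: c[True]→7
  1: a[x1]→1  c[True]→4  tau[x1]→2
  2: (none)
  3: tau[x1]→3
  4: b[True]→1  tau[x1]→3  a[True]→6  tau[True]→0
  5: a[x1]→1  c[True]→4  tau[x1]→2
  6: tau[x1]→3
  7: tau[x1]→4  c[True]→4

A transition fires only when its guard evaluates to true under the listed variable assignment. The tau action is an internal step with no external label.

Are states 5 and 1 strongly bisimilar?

Bisimulation quotient by refinement:
  round 0: {{0,1,2,3,4,5,6,7}}
  round 1: {{0},{1,5},{2},{3,6},{4},{7}}
stable after 2 split(s): 6 block(s)
[5]={1,5}  [1]={1,5}

Answer: BISIMILAR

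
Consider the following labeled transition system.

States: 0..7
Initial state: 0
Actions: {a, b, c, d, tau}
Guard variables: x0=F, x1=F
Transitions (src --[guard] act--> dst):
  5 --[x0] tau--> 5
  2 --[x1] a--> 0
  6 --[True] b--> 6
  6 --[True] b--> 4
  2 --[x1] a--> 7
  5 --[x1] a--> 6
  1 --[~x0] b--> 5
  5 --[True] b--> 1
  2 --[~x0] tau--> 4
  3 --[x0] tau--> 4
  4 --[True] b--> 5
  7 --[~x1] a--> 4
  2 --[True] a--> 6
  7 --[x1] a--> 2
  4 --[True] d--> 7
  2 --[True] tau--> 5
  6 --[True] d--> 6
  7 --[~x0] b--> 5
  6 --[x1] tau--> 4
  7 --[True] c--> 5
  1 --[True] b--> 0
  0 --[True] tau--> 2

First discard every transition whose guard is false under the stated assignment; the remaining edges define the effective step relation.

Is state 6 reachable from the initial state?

Answer: REACHABLE

Trace:
15 transition(s) survive guard evaluation.
L0 = {0}
L1 = {2}  cumulative {0,2}
L2 = {4,5,6}  cumulative {0,2,4,5,6}
L3 = {1,7}  cumulative {0,1,2,4,5,6,7}
Reachable = {0,1,2,4,5,6,7}
witness 6: tau·a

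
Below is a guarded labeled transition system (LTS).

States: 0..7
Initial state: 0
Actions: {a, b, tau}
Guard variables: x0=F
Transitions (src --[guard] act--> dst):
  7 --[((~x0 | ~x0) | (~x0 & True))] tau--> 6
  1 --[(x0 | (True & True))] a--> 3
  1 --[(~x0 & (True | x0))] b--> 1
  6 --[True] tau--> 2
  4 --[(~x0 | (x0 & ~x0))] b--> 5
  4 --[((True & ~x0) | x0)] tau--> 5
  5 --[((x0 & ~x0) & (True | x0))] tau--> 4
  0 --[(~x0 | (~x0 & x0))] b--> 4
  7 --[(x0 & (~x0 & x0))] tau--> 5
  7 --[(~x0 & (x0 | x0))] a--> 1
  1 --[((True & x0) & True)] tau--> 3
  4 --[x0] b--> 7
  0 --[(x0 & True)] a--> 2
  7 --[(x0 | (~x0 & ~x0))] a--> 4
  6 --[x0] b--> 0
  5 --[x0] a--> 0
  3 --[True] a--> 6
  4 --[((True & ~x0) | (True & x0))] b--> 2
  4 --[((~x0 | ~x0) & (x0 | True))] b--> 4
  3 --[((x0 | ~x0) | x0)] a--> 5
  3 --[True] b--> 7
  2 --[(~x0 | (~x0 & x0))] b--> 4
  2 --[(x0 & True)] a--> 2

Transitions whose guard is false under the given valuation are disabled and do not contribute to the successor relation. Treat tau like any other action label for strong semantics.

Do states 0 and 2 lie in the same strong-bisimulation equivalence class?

Compute ~ classes (split until stable):
  round 0: {{0,1,2,3,4,5,6,7}}
  round 1: {{0,2},{1,3},{4},{5},{6},{7}}
  round 2: {{0,2},{1},{3},{4},{5},{6},{7}}
stable after 3 split(s): 7 block(s)
0∈{0,2}, 2∈{0,2}

Answer: BISIMILAR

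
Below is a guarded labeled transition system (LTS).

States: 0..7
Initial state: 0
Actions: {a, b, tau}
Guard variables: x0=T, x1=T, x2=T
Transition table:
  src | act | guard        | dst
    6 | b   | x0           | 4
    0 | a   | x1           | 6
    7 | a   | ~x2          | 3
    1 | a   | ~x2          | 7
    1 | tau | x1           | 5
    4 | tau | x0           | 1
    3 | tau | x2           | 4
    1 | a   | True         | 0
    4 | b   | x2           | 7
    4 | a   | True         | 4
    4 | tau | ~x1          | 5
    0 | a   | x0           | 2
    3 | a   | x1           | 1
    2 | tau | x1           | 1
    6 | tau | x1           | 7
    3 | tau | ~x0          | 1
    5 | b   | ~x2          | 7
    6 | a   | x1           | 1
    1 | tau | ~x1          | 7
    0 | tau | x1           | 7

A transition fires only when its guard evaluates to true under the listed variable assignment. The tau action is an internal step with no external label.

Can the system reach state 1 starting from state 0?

Answer: REACHABLE

Analysis:
14 transition(s) survive guard evaluation.
Layer 0: {0}
Layer 1: {2,6,7}  cumulative {0,2,6,7}
Layer 2: {1,4}  cumulative {0,1,2,4,6,7}
Layer 3: {5}  cumulative {0,1,2,4,5,6,7}
Reach set: {0,1,2,4,5,6,7}
trace reaching 1: a·tau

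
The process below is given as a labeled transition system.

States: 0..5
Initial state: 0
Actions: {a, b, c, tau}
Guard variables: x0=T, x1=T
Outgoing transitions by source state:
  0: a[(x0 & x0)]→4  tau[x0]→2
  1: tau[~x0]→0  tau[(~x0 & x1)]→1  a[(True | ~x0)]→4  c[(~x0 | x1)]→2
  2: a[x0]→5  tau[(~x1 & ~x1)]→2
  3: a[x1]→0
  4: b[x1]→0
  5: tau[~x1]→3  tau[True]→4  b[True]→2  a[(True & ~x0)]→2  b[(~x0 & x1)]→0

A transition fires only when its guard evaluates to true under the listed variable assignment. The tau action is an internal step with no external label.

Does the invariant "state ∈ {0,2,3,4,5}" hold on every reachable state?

Answer: INVARIANT HOLDS

Analysis:
Safe = {0,2,3,4,5}
Reach set: {0,2,4,5}
  0: safe
  2: safe
  4: safe
  5: safe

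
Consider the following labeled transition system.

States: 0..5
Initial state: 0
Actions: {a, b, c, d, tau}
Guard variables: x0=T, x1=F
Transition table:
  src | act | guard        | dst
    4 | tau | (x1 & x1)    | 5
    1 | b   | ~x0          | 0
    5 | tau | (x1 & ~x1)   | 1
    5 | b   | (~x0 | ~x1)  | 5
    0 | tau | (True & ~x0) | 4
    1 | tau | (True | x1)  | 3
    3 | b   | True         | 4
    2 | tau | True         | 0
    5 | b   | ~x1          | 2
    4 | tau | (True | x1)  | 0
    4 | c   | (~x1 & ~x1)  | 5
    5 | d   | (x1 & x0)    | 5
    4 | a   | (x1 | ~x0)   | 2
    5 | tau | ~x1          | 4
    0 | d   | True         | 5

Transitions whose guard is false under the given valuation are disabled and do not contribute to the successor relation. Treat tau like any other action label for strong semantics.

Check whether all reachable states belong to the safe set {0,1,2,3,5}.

Allowed set {0,1,2,3,5}
R = {0,2,4,5}
  0: safe
  2: safe
  4: outside
  5: safe
witness against invariant: d·tau → 4

Answer: INVARIANT VIOLATED at state 4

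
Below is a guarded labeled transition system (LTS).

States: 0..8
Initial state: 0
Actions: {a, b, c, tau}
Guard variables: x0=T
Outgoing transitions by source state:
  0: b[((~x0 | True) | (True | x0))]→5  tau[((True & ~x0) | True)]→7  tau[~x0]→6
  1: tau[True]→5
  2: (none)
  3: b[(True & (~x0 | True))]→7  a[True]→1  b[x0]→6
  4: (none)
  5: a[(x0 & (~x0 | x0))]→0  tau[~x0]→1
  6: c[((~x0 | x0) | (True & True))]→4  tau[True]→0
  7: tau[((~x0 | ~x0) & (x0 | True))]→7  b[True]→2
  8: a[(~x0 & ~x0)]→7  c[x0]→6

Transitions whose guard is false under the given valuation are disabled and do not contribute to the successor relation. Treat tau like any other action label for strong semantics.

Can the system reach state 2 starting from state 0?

Answer: REACHABLE

Analysis:
After dropping false guards: 11 live edges.
Layer 0: {0}
Layer 1: {5,7}  cumulative {0,5,7}
Layer 2: {2}  cumulative {0,2,5,7}
R = {0,2,5,7}
trace reaching 2: tau·b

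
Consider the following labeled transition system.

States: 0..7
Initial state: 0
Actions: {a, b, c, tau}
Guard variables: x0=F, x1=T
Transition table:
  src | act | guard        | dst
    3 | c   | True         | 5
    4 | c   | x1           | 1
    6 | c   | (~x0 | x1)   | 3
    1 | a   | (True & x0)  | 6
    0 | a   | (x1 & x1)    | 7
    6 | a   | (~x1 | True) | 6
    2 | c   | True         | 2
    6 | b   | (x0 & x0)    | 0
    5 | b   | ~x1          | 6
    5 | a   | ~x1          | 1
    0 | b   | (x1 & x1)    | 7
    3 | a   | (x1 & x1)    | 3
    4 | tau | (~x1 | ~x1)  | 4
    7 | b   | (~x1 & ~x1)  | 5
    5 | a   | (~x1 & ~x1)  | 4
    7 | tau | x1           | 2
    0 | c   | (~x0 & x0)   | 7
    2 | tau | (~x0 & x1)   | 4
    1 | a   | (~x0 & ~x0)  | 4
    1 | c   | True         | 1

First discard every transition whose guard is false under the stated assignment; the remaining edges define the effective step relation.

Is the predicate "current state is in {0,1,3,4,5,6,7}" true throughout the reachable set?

Answer: INVARIANT VIOLATED at state 2

Analysis:
Inv-set: {0,1,3,4,5,6,7}
Reach set: {0,1,2,4,7}
  0: ok
  1: ok
  2: outside
  4: ok
  7: ok
reach 2 via a·tau — violates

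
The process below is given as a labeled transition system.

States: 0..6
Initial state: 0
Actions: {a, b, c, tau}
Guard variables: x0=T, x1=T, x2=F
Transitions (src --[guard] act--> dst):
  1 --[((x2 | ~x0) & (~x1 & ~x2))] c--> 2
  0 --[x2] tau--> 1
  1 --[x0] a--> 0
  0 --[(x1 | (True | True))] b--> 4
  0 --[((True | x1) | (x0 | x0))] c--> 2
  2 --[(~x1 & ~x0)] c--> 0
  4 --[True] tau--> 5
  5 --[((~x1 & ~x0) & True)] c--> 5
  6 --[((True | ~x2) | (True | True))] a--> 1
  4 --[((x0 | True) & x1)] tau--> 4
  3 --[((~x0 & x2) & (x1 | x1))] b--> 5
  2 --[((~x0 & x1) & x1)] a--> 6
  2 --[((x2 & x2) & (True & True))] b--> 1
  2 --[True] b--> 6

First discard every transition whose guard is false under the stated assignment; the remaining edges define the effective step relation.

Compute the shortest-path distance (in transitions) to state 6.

Answer: 2

Trace:
Breadth-first toward 6:
  depth 0: {0}
  depth 1: {2,4}
  depth 2: {5,6}
depth(6)=2, e.g. c·b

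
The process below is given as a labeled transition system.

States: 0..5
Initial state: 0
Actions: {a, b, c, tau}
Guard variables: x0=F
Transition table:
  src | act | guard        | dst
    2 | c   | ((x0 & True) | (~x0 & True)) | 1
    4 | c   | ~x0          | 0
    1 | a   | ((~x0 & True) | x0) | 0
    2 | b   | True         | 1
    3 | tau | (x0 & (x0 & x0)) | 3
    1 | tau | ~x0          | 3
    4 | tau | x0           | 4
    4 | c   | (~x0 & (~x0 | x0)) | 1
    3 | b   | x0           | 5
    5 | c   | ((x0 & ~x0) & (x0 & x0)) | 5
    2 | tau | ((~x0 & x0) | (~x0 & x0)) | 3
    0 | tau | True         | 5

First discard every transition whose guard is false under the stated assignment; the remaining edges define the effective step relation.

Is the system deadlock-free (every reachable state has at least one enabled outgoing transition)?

Reachable = {0,5}
  0: tau→5  [deg 1]
  5: ∅  [deadlock]
trace reaching 5: tau

Answer: DEADLOCK at state 5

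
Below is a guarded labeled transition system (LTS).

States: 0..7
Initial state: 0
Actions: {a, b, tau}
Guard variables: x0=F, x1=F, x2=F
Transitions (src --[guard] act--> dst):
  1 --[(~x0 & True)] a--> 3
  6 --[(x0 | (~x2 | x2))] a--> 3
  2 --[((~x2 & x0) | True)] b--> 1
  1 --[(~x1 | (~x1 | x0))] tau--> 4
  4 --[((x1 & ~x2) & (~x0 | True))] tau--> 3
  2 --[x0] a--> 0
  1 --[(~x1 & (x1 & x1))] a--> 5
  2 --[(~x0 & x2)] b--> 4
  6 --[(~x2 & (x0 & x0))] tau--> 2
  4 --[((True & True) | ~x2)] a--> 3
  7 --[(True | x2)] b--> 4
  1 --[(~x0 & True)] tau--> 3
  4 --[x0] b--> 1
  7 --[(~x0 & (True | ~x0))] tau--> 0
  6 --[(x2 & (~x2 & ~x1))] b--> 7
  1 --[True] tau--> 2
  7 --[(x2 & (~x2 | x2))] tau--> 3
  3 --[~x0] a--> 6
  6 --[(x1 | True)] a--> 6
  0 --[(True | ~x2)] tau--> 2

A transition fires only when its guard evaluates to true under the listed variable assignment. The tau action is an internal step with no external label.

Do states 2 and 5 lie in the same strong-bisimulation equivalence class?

Answer: NOT BISIMILAR

Working:
Bisimulation quotient by refinement:
  π0 = {{0,1,2,3,4,5,6,7}}
  π1 = {{0},{1},{2},{3,4,6},{5},{7}}
Fixed point at round 2; 6 class(es).
2∈{2}, 5∈{5}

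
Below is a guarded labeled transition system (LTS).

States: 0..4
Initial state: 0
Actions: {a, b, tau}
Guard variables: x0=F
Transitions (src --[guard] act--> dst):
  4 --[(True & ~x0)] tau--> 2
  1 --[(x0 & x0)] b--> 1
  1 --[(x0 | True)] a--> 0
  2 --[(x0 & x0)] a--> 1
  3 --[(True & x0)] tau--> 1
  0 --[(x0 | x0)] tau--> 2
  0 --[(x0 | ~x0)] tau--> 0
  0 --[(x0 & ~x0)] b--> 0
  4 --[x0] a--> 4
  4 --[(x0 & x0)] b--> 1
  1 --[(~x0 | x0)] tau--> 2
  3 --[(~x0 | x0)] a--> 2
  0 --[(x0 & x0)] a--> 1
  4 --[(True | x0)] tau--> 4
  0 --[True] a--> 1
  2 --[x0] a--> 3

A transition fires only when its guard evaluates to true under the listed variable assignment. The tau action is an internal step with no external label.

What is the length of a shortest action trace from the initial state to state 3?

Layered search for 3:
  L0 = {0}
  L1 = {1}
  L2 = {2}
3 never appears.

Answer: UNREACHABLE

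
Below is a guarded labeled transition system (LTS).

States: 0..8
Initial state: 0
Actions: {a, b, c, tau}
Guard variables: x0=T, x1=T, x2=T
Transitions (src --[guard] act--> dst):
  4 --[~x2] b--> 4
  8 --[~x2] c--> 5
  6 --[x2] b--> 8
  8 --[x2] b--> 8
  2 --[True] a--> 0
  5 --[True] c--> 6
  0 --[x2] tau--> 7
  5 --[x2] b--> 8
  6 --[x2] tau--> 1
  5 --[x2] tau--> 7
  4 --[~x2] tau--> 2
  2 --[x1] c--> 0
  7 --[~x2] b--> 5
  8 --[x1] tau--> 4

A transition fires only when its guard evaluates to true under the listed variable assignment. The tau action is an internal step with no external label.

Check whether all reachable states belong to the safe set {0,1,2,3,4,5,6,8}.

Allowed set {0,1,2,3,4,5,6,8}
Reachable = {0,7}
  0: ✓
  7: outside
witness against invariant: tau → 7

Answer: INVARIANT VIOLATED at state 7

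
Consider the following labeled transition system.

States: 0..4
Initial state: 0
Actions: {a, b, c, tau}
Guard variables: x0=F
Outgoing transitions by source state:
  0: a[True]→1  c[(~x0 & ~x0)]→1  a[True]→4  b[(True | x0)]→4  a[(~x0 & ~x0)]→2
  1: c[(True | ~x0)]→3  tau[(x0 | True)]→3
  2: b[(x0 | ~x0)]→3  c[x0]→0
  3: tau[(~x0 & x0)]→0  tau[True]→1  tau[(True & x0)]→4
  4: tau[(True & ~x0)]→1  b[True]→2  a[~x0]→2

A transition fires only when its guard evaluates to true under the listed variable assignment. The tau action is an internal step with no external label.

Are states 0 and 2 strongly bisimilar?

Bisimulation quotient by refinement:
  round 0: {{0,1,2,3,4}}
  round 1: {{0},{1},{2},{3},{4}}
stable after 2 split(s): 5 block(s)
0∈{0}, 2∈{2}

Answer: NOT BISIMILAR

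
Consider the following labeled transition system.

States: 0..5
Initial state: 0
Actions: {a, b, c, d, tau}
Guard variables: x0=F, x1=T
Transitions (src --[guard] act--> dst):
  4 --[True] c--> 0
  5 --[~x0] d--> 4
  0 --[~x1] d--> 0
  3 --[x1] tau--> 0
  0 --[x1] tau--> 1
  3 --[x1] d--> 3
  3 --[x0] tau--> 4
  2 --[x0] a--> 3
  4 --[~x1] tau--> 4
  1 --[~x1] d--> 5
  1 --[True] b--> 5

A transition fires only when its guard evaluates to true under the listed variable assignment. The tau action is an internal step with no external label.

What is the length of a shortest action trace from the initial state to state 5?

BFS to 5:
  depth 0: {0}
  depth 1: {1}
  depth 2: {5}
first hit 5 at d=2 via tau·b

Answer: 2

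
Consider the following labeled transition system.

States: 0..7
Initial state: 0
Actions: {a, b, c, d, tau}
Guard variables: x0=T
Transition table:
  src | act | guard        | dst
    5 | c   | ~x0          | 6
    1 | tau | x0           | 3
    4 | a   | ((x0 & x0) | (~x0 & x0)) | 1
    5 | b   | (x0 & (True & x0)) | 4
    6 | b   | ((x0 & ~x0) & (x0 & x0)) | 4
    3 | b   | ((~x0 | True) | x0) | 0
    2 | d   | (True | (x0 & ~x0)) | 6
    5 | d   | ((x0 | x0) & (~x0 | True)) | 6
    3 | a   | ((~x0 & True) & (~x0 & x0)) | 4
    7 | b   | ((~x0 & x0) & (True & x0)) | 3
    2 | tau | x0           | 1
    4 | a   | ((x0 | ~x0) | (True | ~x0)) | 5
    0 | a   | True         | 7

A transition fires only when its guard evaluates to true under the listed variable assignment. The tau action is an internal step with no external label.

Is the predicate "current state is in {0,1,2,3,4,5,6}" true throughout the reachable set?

Answer: INVARIANT VIOLATED at state 7

Working:
Inv-set: {0,1,2,3,4,5,6}
R = {0,7}
  0: ok
  7: VIOLATES
counterexample path to 7: a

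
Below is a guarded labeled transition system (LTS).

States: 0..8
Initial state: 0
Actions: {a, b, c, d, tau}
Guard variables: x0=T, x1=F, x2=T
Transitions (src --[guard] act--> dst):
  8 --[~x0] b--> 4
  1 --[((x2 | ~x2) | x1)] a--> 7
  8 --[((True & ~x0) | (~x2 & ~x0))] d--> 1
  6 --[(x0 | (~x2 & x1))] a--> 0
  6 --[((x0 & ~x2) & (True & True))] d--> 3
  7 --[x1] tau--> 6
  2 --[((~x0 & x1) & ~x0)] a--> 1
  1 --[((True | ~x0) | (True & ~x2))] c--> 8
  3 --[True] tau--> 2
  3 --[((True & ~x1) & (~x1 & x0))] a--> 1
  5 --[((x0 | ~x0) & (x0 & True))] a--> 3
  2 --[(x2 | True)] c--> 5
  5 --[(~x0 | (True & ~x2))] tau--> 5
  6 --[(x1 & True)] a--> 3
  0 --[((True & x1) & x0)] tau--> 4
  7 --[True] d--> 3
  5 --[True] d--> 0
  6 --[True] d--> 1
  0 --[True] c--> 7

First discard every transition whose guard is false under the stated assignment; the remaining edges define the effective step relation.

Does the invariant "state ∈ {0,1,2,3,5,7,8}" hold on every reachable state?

Allowed set {0,1,2,3,5,7,8}
Reachable = {0,1,2,3,5,7,8}
  0: ✓
  1: ✓
  2: ✓
  3: ✓
  5: ✓
  7: ✓
  8: ✓

Answer: INVARIANT HOLDS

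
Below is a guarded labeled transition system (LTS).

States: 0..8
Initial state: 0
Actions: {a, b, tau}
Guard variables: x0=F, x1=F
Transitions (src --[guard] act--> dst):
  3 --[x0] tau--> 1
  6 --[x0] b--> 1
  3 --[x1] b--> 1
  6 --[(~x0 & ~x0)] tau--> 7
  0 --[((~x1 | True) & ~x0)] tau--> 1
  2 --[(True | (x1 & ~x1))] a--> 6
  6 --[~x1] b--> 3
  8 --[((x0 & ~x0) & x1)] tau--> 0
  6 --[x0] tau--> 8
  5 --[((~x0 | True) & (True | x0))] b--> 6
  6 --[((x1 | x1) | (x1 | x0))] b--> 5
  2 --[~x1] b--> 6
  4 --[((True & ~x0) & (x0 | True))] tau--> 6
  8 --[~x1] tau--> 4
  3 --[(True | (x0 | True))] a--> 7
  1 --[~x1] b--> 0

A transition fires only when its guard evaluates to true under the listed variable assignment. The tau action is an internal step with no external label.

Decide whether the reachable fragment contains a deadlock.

Answer: DEADLOCK-FREE

Trace:
Reach set: {0,1}
  0: tau→1  [1 exit(s)]
  1: b→0  [1 exit(s)]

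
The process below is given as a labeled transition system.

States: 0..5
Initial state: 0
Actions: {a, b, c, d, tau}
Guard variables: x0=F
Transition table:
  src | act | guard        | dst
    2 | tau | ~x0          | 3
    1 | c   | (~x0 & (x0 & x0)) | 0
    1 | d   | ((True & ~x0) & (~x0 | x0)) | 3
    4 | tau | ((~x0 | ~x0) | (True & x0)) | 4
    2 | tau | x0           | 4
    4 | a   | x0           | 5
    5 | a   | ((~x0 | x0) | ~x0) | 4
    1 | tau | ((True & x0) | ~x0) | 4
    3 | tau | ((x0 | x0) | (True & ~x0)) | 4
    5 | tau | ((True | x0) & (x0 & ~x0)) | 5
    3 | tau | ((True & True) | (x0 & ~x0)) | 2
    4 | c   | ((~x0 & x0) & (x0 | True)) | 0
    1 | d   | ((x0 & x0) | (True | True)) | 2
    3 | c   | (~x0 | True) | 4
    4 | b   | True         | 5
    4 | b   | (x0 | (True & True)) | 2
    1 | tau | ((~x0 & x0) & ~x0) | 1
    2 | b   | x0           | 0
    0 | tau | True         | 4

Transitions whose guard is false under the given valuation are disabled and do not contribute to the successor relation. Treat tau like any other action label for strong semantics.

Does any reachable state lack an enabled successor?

R = {0,2,3,4,5}
  0: tau→4  [deg 1]
  2: tau→3  [deg 1]
  3: c→4  tau→2  tau→4  [deg 3]
  4: b→2  b→5  tau→4  [deg 3]
  5: a→4  [deg 1]

Answer: DEADLOCK-FREE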